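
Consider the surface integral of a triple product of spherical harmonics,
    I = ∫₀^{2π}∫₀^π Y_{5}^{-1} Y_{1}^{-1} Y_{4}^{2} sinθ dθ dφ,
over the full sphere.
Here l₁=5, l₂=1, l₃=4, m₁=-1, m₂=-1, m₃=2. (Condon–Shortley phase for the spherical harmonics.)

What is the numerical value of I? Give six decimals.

-0.120286

Checks pass: Σm=0; 10 even; l₃=4∈[4,6].
(2·5+1)(2·1+1)(2·4+1) = 297
Δ: 2! 8! 0! / 11! → 1/495
sum: t=1:−1/576 = -1/576
3j²(5 1 4; 0 0 0) = Δ·Π!·Σ² = 5/99  (sign -1)
sum: t=0:+1/2880 = 1/2880
3j²(5 1 4; -1 -1 2) = Δ·Π!·Σ² = 2/165  (sign +1)
combine: 4πI² = 297·5/99·2/165 = 2/11
take √, sign -1: I = -0.12028562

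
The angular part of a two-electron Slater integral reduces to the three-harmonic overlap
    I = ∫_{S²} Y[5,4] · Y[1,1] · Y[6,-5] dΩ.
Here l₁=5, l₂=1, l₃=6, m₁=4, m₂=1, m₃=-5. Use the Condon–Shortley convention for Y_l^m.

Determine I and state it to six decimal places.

Checks pass: Σm=0; 12 even; l₃=6∈[4,6].
(2·5+1)(2·1+1)(2·6+1) = 429
Δ: 0! 10! 2! / 13! → 1/858
sum: t=0:+1/14400 = 1/14400
3j²(5 1 6; 0 0 0) = Δ·Π!·Σ² = 6/143  (sign +1)
sum: t=0:+1/725760 = 1/725760
3j²(5 1 6; 4 1 -5) = Δ·Π!·Σ² = 5/78  (sign -1)
combine: 4πI² = 429·6/143·5/78 = 15/13
take √, sign -1: I = -0.30301841

-0.303018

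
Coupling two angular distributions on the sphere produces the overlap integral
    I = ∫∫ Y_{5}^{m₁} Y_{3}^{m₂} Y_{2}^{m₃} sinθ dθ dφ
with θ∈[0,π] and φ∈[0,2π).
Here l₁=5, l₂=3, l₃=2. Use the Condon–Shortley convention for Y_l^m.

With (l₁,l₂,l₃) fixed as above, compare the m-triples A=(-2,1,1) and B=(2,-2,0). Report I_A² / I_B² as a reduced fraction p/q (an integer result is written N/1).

l's match ⇒ only the (l;m) 3-j factors differ between A and B.
A: triangle coeff Δ(5,3,2) = 1/2310; Σ_t [4,4]: t=4:+1/288 = 1/288; (3j)²=1/22 [(5 3 2; -2 1 1)], sign=-1
B: triangle coeff Δ(5,3,2) = 1/2310; Σ_t [1,1]: t=1:−1/480 = -1/480; (3j)²=3/110 [(5 3 2; 2 -2 0)], sign=-1
I_A²/I_B² = (1/22)/(3/110) = 5/3

5/3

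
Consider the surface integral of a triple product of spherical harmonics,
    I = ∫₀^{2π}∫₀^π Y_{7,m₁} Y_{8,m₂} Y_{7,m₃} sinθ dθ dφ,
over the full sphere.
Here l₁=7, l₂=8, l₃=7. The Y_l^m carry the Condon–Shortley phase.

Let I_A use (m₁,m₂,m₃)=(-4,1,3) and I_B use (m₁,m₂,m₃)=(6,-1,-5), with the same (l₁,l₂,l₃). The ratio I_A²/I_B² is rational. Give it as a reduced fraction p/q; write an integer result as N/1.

Shared (l₁,l₂,l₃)=(7,8,7): N and (l;000)² cancel in I_A²/I_B².
A: Δ = 8!·6!·8!/23! = 1/22086194130; Racah Σ t=5..8: t=5:−1/298598400 t=6:+1/124416000 t=7:−1/348364800 t=8:+1/7315660800 = 143/73156608000; ⇒ 3j(7 8 7; -4 1 3)² = 1716/260015, sgn +1
B: Δ = 8!·6!·8!/23! = 1/22086194130; Racah Σ t=0..1: t=0:+1/24385536000 t=1:−1/5225472000 = -11/73156608000; ⇒ 3j(7 8 7; 6 -1 -5)² = 2904/260015, sgn -1
I_A²/I_B² = (1716/260015)/(2904/260015) = 13/22

13/22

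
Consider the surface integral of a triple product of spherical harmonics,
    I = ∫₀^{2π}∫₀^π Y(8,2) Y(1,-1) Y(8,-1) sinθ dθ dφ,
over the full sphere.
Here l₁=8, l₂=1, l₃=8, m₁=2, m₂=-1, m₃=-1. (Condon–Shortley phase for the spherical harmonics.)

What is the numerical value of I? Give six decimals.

l₁+l₂+l₃=17 is odd: 3j(l;000)=0 ⇒ I=0

0.000000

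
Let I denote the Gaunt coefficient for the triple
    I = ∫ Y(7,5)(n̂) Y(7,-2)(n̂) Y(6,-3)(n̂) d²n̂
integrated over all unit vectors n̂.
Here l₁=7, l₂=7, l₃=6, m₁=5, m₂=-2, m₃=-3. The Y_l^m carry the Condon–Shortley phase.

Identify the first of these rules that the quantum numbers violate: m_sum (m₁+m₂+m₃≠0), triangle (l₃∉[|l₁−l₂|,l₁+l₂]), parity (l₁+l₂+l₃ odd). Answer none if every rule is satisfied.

none

Σmᵢ = 0  ✓
l₃∈[|l₁−l₂|,l₁+l₂]=[0,14], have l₃=6  ✓
Σlᵢ = 20 ⇒ even  ✓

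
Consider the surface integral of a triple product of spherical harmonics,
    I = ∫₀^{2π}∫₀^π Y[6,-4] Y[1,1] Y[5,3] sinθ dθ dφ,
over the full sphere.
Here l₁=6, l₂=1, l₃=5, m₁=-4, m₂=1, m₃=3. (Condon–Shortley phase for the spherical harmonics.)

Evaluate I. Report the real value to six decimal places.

0.274090

m-sum 0 ✓  L=12 even ✓  5≤5≤7 ✓
Π(2lᵢ+1) = 13×3×11 = 429
triangle coeff Δ(6,1,5) = 1/858
Σ_t [1,1]: t=1:−1/14400 = -1/14400
(3j)²=6/143 [(6 1 5; 0 0 0)], sign=+1
Σ_t [2,2]: t=2:+1/161280 = 1/161280
(3j)²=15/286 [(6 1 5; -4 1 3)], sign=+1
⇒ 4πI² = 135/143
I = (+1)√(135/143/(4π)) = 0.27409047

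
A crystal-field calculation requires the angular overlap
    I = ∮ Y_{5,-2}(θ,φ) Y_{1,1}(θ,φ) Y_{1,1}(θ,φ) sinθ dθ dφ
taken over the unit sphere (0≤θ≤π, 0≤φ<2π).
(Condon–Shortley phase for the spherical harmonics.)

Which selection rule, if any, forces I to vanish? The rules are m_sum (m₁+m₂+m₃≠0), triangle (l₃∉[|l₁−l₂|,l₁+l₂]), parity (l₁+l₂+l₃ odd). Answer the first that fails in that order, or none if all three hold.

triangle

Σmᵢ = 0  ✓
l₃∈[|l₁−l₂|,l₁+l₂]=[4,6], have l₃=1  ✗
Σlᵢ = 7 ⇒ odd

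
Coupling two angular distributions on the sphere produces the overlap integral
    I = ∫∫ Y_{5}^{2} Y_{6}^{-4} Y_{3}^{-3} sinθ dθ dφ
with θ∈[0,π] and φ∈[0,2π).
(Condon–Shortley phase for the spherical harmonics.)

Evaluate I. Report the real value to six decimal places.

0.000000

2 − 4 − 3 = -5 ≠ 0: azimuthal integral kills it; I = 0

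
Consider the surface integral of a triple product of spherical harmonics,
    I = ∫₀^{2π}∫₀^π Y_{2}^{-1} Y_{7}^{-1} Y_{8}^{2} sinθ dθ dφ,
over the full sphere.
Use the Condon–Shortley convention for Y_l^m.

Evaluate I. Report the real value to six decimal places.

l₁+l₂+l₃=17 is odd: 3j(l;000)=0 ⇒ I=0

0.000000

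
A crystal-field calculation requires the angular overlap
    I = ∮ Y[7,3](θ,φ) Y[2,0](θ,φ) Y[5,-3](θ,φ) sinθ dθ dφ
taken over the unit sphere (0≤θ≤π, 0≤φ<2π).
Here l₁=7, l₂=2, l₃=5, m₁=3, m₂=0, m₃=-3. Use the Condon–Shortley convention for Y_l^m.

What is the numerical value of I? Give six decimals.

m-sum 0 ✓  L=14 even ✓  5≤5≤9 ✓
Π(2lᵢ+1) = 15×5×11 = 825
triangle coeff Δ(7,2,5) = 1/15015
Σ_t [2,2]: t=2:+1/57600 = 1/57600
(3j)²=21/715 [(7 2 5; 0 0 0)], sign=-1
Σ_t [2,2]: t=2:+1/322560 = 1/322560
(3j)²=18/1001 [(7 2 5; 3 0 -3)], sign=+1
⇒ 4πI² = 810/1859
I = (-1)√(810/1859/(4π)) = -0.18620781

-0.186208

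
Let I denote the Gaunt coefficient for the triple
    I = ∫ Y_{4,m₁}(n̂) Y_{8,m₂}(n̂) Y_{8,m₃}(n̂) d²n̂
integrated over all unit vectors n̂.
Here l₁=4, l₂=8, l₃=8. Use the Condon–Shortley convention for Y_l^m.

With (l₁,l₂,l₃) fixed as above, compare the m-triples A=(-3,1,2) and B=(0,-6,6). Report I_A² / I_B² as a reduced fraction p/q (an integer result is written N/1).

Shared (l₁,l₂,l₃)=(4,8,8): N and (l;000)² cancel in I_A²/I_B².
A: Δ = 4!·4!·12!/21! = 1/185175900; Racah Σ t=3..4: t=3:−1/74649600 t=4:+1/87091200 = -1/522547200; ⇒ 3j(4 8 8; -3 1 2)² = 2/4199, sgn -1
B: Δ = 4!·4!·12!/21! = 1/185175900; Racah Σ t=0..2: t=0:+1/4180377600 t=1:−1/1437004800 t=2:+1/7664025600 = -1/3065610240; ⇒ 3j(4 8 8; 0 -6 6)² = 13/1292, sgn -1
I_A²/I_B² = (2/4199)/(13/1292) = 8/169

8/169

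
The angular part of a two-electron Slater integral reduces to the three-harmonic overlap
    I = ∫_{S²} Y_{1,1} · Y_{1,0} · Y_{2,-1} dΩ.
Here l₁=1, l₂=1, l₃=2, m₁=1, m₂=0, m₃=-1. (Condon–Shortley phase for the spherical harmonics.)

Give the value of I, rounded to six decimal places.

-0.218510

m-sum 0 ✓  L=4 even ✓  0≤2≤2 ✓
Π(2lᵢ+1) = 3×3×5 = 45
triangle coeff Δ(1,1,2) = 1/30
Σ_t [0,0]: t=0:+1/1 = 1/1
(3j)²=2/15 [(1 1 2; 0 0 0)], sign=+1
Σ_t [0,0]: t=0:+1/2 = 1/2
(3j)²=1/10 [(1 1 2; 1 0 -1)], sign=-1
⇒ 4πI² = 3/5
I = (-1)√(3/5/(4π)) = -0.21850969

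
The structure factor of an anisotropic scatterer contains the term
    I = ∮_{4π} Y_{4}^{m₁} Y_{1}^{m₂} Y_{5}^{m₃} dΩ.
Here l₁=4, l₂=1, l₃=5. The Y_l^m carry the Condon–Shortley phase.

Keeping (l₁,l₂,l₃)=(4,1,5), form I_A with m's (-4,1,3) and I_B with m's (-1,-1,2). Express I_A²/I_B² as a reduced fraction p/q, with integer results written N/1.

Shared (l₁,l₂,l₃)=(4,1,5): N and (l;000)² cancel in I_A²/I_B².
A: Δ = 0!·8!·2!/11! = 1/495; Racah Σ t=0..0: t=0:+1/80640 = 1/80640; ⇒ 3j(4 1 5; -4 1 3)² = 1/495, sgn +1
B: Δ = 0!·8!·2!/11! = 1/495; Racah Σ t=0..0: t=0:+1/1440 = 1/1440; ⇒ 3j(4 1 5; -1 -1 2)² = 7/165, sgn -1
I_A²/I_B² = (1/495)/(7/165) = 1/21

1/21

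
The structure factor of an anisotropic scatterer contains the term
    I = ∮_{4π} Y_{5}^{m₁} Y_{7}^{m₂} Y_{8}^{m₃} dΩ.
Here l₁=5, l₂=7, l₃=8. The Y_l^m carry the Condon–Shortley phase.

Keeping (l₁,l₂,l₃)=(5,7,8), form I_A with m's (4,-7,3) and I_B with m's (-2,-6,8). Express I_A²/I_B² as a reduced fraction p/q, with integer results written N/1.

9/104

Same 5,7,8: normalisation and zero-m 3j drop out of the ratio.
A: Δ: 4! 6! 10! / 21! → 1/814773960; sum: t=0:+1/10450944000 = 1/10450944000; 3j²(5 7 8; 4 -7 3) = Δ·Π!·Σ² = 11/6460  (sign -1)
B: Δ: 4! 6! 10! / 21! → 1/814773960; sum: t=1:−1/15676416000 = -1/15676416000; 3j²(5 7 8; -2 -6 8) = Δ·Π!·Σ² = 286/14535  (sign -1)
I_A²/I_B² = (11/6460)/(286/14535) = 9/104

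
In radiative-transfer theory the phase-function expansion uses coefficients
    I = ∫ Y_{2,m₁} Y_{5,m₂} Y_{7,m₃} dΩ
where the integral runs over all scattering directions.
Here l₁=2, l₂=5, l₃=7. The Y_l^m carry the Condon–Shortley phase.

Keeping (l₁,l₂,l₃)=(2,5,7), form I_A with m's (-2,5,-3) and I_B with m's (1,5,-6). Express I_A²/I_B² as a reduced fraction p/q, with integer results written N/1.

Shared (l₁,l₂,l₃)=(2,5,7): N and (l;000)² cancel in I_A²/I_B².
A: Δ = 0!·4!·10!/15! = 1/15015; Racah Σ t=0..0: t=0:+1/87091200 = 1/87091200; ⇒ 3j(2 5 7; -2 5 -3)² = 1/15015, sgn +1
B: Δ = 0!·4!·10!/15! = 1/15015; Racah Σ t=0..0: t=0:+1/21772800 = 1/21772800; ⇒ 3j(2 5 7; 1 5 -6)² = 2/105, sgn -1
I_A²/I_B² = (1/15015)/(2/105) = 1/286

1/286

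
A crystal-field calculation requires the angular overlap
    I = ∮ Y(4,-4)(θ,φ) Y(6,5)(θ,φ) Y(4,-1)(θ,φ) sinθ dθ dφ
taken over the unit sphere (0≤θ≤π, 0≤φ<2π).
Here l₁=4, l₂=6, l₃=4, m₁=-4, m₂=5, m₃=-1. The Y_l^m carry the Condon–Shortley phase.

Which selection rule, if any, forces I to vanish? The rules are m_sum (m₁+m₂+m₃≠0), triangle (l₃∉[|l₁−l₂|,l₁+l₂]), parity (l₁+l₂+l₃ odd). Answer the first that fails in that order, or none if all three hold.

azimuthal sum: -4 + 5 − 1 = 0  ✓
2 ≤ 4 ≤ 10 (triangle on l)  ✓
L = 4 + 6 + 4 = 14 (even)  ✓

none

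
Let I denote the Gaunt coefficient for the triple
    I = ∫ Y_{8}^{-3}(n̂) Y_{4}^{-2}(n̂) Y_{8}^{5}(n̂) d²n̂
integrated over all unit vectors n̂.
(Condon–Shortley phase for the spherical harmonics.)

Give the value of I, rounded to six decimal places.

-0.060520

Rules hold: Σm=0, L=20 even, 4≤8≤12.
N = 17·9·17 = 2601
Δ = 4!·12!·4!/21! = 1/185175900
Racah Σ t=0..4: t=0:+1/557383680 t=1:−1/21772800 t=2:+1/8294400 t=3:−1/21772800 t=4:+1/557383680 = 1/30965760
⇒ 3j(8 4 8; 0 0 0)² = 36/4199, sgn +1
Racah Σ t=0..2: t=0:+1/3832012800 t=1:−1/261273600 t=2:+1/209018880 = 1/821145600
⇒ 3j(8 4 8; -3 -2 5)² = 2/969, sgn -1
4πI² = N·(3j₀)²·(3jₘ)² = 216/4693
I = -1·√(0.046026/4π) = -0.06051969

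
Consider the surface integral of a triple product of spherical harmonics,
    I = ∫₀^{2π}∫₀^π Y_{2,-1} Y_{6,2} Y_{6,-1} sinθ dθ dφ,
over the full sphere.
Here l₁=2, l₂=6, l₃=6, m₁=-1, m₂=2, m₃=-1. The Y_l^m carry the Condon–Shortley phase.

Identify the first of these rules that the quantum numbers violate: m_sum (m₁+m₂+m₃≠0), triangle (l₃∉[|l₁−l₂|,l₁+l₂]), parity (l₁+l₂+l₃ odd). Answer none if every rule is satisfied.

Σmᵢ = 0  ✓
l₃∈[|l₁−l₂|,l₁+l₂]=[4,8], have l₃=6  ✓
Σlᵢ = 14 ⇒ even  ✓

none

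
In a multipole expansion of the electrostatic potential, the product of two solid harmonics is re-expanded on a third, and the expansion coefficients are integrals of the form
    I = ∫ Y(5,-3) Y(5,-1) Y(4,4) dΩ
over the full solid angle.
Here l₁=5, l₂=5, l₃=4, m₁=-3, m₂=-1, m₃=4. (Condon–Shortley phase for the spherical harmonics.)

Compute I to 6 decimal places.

-0.168084

m-sum 0 ✓  L=14 even ✓  0≤4≤10 ✓
Π(2lᵢ+1) = 11×11×9 = 1089
triangle coeff Δ(5,5,4) = 1/3153150
Σ_t [1,5]: t=1:−1/69120 t=2:+1/1728 t=3:−1/576 t=4:+1/1728 t=5:−1/69120 = -7/11520
(3j)²=2/143 [(5 5 4; 0 0 0)], sign=-1
Σ_t [4,4]: t=4:+1/27648 = 1/27648
(3j)²=10/429 [(5 5 4; -3 -1 4)], sign=+1
⇒ 4πI² = 60/169
I = (-1)√(60/169/(4π)) = -0.16808437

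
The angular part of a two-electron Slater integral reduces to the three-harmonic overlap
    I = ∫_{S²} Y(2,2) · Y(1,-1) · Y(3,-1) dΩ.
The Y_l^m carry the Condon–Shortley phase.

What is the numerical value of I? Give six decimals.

-0.082589

Rules hold: Σm=0, L=6 even, 1≤3≤3.
N = 5·3·7 = 105
Δ = 0!·4!·2!/7! = 1/105
Racah Σ t=0..0: t=0:+1/4 = 1/4
⇒ 3j(2 1 3; 0 0 0)² = 3/35, sgn -1
Racah Σ t=0..0: t=0:+1/48 = 1/48
⇒ 3j(2 1 3; 2 -1 -1)² = 1/105, sgn +1
4πI² = N·(3j₀)²·(3jₘ)² = 3/35
I = -1·√(0.0857143/4π) = -0.08258890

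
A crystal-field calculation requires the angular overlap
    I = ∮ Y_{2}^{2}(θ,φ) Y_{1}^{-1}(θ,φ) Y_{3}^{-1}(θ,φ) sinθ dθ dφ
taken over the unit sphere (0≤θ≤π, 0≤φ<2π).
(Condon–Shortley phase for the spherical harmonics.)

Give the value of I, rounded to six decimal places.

Checks pass: Σm=0; 6 even; l₃=3∈[1,3].
(2·2+1)(2·1+1)(2·3+1) = 105
Δ: 0! 4! 2! / 7! → 1/105
sum: t=0:+1/4 = 1/4
3j²(2 1 3; 0 0 0) = Δ·Π!·Σ² = 3/35  (sign -1)
sum: t=0:+1/48 = 1/48
3j²(2 1 3; 2 -1 -1) = Δ·Π!·Σ² = 1/105  (sign +1)
combine: 4πI² = 105·3/35·1/105 = 3/35
take √, sign -1: I = -0.08258890

-0.082589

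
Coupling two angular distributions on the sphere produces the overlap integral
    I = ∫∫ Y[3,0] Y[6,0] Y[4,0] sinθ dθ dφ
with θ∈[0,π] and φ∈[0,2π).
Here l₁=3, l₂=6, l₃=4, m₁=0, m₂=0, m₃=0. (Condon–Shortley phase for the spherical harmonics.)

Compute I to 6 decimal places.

0.000000

l₁+l₂+l₃=13 is odd: 3j(l;000)=0 ⇒ I=0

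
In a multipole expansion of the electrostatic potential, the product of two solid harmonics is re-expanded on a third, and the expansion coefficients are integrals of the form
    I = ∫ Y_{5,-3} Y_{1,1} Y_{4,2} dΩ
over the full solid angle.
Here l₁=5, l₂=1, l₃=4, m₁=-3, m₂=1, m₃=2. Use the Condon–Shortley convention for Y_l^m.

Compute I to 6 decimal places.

-0.259847

m-sum 0 ✓  L=10 even ✓  4≤4≤6 ✓
Π(2lᵢ+1) = 11×3×9 = 297
triangle coeff Δ(5,1,4) = 1/495
Σ_t [1,1]: t=1:−1/576 = -1/576
(3j)²=5/99 [(5 1 4; 0 0 0)], sign=-1
Σ_t [2,2]: t=2:+1/2880 = 1/2880
(3j)²=28/495 [(5 1 4; -3 1 2)], sign=+1
⇒ 4πI² = 28/33
I = (-1)√(28/33/(4π)) = -0.25984664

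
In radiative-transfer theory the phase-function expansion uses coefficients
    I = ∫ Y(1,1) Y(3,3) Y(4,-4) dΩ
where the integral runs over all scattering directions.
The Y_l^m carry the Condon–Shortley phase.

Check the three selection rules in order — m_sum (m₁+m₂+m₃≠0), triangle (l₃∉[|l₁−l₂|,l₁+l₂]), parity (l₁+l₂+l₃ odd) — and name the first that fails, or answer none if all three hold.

none

azimuthal sum: 1 + 3 − 4 = 0  ✓
2 ≤ 4 ≤ 4 (triangle on l)  ✓
L = 1 + 3 + 4 = 8 (even)  ✓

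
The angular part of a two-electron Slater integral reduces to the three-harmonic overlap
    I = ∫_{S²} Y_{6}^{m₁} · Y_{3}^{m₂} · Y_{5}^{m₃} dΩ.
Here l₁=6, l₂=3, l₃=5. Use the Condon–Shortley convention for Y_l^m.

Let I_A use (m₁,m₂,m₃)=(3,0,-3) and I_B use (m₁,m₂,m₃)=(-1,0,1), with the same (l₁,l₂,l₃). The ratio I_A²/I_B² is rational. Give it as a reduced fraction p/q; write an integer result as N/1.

3/35

l's match ⇒ only the (l;m) 3-j factors differ between A and B.
A: triangle coeff Δ(6,3,5) = 1/675675; Σ_t [1,3]: t=1:−1/17280 t=2:+1/20160 t=3:−1/483840 = -1/96768; (3j)²=1/1001 [(6 3 5; 3 0 -3)], sign=-1
B: triangle coeff Δ(6,3,5) = 1/675675; Σ_t [1,3]: t=1:−1/17280 t=2:+1/2880 t=3:−1/6912 = 1/6912; (3j)²=5/429 [(6 3 5; -1 0 1)], sign=+1
I_A²/I_B² = (1/1001)/(5/429) = 3/35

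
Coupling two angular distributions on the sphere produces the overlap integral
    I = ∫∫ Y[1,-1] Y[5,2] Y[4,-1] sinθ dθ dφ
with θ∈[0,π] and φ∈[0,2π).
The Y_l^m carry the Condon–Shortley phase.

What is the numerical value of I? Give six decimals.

0.225034

Checks pass: Σm=0; 10 even; l₃=4∈[4,6].
(2·1+1)(2·5+1)(2·4+1) = 297
Δ: 2! 0! 8! / 11! → 1/495
sum: t=1:−1/576 = -1/576
3j²(1 5 4; 0 0 0) = Δ·Π!·Σ² = 5/99  (sign -1)
sum: t=2:+1/1440 = 1/1440
3j²(1 5 4; -1 2 -1) = Δ·Π!·Σ² = 7/165  (sign -1)
combine: 4πI² = 297·5/99·7/165 = 7/11
take √, sign +1: I = 0.22503380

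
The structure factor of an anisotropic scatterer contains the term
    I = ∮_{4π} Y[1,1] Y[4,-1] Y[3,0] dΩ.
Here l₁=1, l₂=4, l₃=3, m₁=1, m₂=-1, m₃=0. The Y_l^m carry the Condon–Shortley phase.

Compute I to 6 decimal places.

-0.194664

Checks pass: Σm=0; 8 even; l₃=3∈[3,5].
(2·1+1)(2·4+1)(2·3+1) = 189
Δ: 2! 0! 6! / 9! → 1/252
sum: t=1:−1/36 = -1/36
3j²(1 4 3; 0 0 0) = Δ·Π!·Σ² = 4/63  (sign +1)
sum: t=0:+1/72 = 1/72
3j²(1 4 3; 1 -1 0) = Δ·Π!·Σ² = 5/126  (sign -1)
combine: 4πI² = 189·4/63·5/126 = 10/21
take √, sign -1: I = -0.19466390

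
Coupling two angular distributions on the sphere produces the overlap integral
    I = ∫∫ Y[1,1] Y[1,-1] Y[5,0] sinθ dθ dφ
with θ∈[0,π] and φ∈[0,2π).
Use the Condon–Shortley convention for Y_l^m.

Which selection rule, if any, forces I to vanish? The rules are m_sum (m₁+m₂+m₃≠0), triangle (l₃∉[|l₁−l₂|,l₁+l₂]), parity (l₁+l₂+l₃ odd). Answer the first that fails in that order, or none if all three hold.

azimuthal sum: 1 − 1 + 0 = 0  ✓
0 ≤ 5 ≤ 2 (triangle on l)  ✗
L = 1 + 1 + 5 = 7 (odd)

triangle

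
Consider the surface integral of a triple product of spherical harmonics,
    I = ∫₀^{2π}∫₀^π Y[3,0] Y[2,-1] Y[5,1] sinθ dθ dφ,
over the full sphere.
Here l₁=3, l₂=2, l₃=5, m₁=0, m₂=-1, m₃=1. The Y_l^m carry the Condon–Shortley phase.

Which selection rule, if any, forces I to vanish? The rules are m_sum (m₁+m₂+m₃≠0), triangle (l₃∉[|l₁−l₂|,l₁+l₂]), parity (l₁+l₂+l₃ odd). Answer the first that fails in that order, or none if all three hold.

Σmᵢ = 0  ✓
l₃∈[|l₁−l₂|,l₁+l₂]=[1,5], have l₃=5  ✓
Σlᵢ = 10 ⇒ even  ✓

none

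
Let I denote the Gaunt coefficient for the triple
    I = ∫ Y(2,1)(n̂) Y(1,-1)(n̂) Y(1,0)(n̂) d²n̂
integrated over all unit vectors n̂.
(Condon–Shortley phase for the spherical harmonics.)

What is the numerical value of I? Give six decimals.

Rules hold: Σm=0, L=4 even, 1≤1≤3.
N = 5·3·3 = 45
Δ = 2!·2!·0!/5! = 1/30
Racah Σ t=1..1: t=1:−1/1 = -1/1
⇒ 3j(2 1 1; 0 0 0)² = 2/15, sgn +1
Racah Σ t=0..0: t=0:+1/2 = 1/2
⇒ 3j(2 1 1; 1 -1 0)² = 1/10, sgn -1
4πI² = N·(3j₀)²·(3jₘ)² = 3/5
I = -1·√(0.6/4π) = -0.21850969

-0.218510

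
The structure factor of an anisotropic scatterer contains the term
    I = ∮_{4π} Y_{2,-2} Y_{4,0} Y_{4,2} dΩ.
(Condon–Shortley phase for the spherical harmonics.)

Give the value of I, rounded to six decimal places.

-0.190365

m-sum 0 ✓  L=10 even ✓  2≤4≤6 ✓
Π(2lᵢ+1) = 5×9×9 = 405
triangle coeff Δ(2,4,4) = 1/13860
Σ_t [0,2]: t=0:+1/192 t=1:−1/36 t=2:+1/192 = -5/288
(3j)²=20/693 [(2 4 4; 0 0 0)], sign=-1
Σ_t [2,2]: t=2:+1/192 = 1/192
(3j)²=3/77 [(2 4 4; -2 0 2)], sign=+1
⇒ 4πI² = 2700/5929
I = (-1)√(2700/5929/(4π)) = -0.19036462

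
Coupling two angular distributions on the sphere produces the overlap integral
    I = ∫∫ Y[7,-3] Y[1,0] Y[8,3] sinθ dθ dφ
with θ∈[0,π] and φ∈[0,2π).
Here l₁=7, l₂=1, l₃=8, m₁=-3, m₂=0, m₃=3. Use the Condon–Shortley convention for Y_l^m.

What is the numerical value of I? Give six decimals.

Rules hold: Σm=0, L=16 even, 6≤8≤8.
N = 15·3·17 = 765
Δ = 0!·14!·2!/17! = 1/2040
Racah Σ t=0..0: t=0:+1/25401600 = 1/25401600
⇒ 3j(7 1 8; 0 0 0)² = 8/255, sgn +1
Racah Σ t=0..0: t=0:+1/87091200 = 1/87091200
⇒ 3j(7 1 8; -3 0 3)² = 11/408, sgn -1
4πI² = N·(3j₀)²·(3jₘ)² = 11/17
I = -1·√(0.647059/4π) = -0.22691696

-0.226917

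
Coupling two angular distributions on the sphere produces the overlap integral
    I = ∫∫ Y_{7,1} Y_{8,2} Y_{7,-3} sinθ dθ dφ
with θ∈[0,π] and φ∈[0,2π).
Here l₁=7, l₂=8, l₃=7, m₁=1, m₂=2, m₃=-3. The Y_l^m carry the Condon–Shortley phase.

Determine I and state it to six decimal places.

m-sum 0 ✓  L=22 even ✓  1≤7≤15 ✓
Π(2lᵢ+1) = 15×17×15 = 3825
triangle coeff Δ(7,8,7) = 1/22086194130
Σ_t [1,7]: t=1:−1/18289152000 t=2:+1/248832000 t=3:−1/24883200 t=4:+1/11943936 t=5:−1/24883200 t=6:+1/248832000 t=7:−1/18289152000 = 11/975421440
(3j)²=1750/289731 [(7 8 7; 0 0 0)], sign=-1
Σ_t [2,6]: t=2:+1/2786918400 t=3:−1/130636800 t=4:+1/39813120 t=5:−1/62208000 t=6:+1/597196800 = 143/41803776000
(3j)²=26/7429 [(7 8 7; 1 2 -3)], sign=+1
⇒ 4πI² = 262500/3246473
I = (-1)√(262500/3246473/(4π)) = -0.08021467

-0.080215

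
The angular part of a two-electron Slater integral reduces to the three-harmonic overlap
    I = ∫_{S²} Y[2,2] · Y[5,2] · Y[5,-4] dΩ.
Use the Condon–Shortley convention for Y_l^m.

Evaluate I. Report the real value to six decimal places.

Checks pass: Σm=0; 12 even; l₃=5∈[3,7].
(2·2+1)(2·5+1)(2·5+1) = 605
Δ: 2! 2! 8! / 13! → 1/38610
sum: t=0:+1/2880 t=1:−1/576 t=2:+1/2880 = -1/960
3j²(2 5 5; 0 0 0) = Δ·Π!·Σ² = 10/429  (sign +1)
sum: t=0:+1/20160 = 1/20160
3j²(2 5 5; 2 2 -4) = Δ·Π!·Σ² = 12/715  (sign -1)
combine: 4πI² = 605·10/429·12/715 = 40/169
take √, sign -1: I = -0.13724032

-0.137240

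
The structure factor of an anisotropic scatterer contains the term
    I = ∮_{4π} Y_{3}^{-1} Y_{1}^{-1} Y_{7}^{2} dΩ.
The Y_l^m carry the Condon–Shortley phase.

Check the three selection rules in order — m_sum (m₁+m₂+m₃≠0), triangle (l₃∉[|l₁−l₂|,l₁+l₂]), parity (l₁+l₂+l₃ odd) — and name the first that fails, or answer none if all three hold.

Σmᵢ = 0  ✓
l₃∈[|l₁−l₂|,l₁+l₂]=[2,4], have l₃=7  ✗
Σlᵢ = 11 ⇒ odd

triangle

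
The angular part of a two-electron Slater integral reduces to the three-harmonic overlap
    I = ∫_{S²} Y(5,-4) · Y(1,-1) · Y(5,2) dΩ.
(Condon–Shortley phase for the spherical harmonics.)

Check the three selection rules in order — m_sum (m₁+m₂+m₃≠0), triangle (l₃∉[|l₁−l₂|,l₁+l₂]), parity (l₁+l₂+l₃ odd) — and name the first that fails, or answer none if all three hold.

Σmᵢ = -3  ✗
l₃∈[|l₁−l₂|,l₁+l₂]=[4,6], have l₃=5
Σlᵢ = 11 ⇒ odd

m_sum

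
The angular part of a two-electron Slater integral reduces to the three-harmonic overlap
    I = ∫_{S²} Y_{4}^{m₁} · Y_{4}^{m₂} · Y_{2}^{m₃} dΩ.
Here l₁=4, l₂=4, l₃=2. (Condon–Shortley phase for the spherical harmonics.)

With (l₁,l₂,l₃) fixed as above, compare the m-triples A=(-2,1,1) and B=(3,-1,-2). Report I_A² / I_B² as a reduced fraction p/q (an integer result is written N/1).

9/14

Same 4,4,2: normalisation and zero-m 3j drop out of the ratio.
A: Δ: 6! 2! 2! / 11! → 1/13860; sum: t=4:+1/96 t=5:−1/240 = 1/160; 3j²(4 4 2; -2 1 1) = Δ·Π!·Σ² = 27/1540  (sign -1)
B: Δ: 6! 2! 2! / 11! → 1/13860; sum: t=1:−1/480 = -1/480; 3j²(4 4 2; 3 -1 -2) = Δ·Π!·Σ² = 3/110  (sign -1)
I_A²/I_B² = (27/1540)/(3/110) = 9/14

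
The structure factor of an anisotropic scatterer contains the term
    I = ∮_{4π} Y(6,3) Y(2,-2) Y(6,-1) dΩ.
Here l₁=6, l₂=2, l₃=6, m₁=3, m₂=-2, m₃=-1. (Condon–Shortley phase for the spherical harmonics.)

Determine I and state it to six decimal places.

0.177674

Checks pass: Σm=0; 14 even; l₃=6∈[4,8].
(2·6+1)(2·2+1)(2·6+1) = 845
Δ: 2! 10! 2! / 15! → 1/90090
sum: t=0:+1/69120 t=1:−1/14400 t=2:+1/69120 = -7/172800
3j²(6 2 6; 0 0 0) = Δ·Π!·Σ² = 14/715  (sign -1)
sum: t=0:+1/120960 = 1/120960
3j²(6 2 6; 3 -2 -1) = Δ·Π!·Σ² = 24/1001  (sign -1)
combine: 4πI² = 845·14/715·24/1001 = 48/121
take √, sign +1: I = 0.17767364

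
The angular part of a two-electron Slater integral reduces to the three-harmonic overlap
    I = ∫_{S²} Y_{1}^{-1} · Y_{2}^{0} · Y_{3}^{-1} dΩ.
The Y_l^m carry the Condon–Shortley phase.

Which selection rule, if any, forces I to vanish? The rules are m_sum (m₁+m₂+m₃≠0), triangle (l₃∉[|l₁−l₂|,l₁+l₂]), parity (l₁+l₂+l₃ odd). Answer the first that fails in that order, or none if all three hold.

m_sum

azimuthal sum: -1 + 0 − 1 = -2  ✗
1 ≤ 3 ≤ 3 (triangle on l)
L = 1 + 2 + 3 = 6 (even)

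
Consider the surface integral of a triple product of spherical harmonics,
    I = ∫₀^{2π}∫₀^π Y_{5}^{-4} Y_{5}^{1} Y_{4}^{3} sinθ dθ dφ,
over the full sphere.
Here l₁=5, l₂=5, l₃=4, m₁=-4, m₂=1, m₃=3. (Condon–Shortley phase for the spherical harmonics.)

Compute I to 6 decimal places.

-0.168084

Checks pass: Σm=0; 14 even; l₃=4∈[0,10].
(2·5+1)(2·5+1)(2·4+1) = 1089
Δ: 6! 4! 4! / 15! → 1/3153150
sum: t=1:−1/69120 t=2:+1/1728 t=3:−1/576 t=4:+1/1728 t=5:−1/69120 = -7/11520
3j²(5 5 4; 0 0 0) = Δ·Π!·Σ² = 2/143  (sign -1)
sum: t=5:−1/17280 t=6:+1/103680 = -1/20736
3j²(5 5 4; -4 1 3) = Δ·Π!·Σ² = 10/429  (sign +1)
combine: 4πI² = 1089·2/143·10/429 = 60/169
take √, sign -1: I = -0.16808437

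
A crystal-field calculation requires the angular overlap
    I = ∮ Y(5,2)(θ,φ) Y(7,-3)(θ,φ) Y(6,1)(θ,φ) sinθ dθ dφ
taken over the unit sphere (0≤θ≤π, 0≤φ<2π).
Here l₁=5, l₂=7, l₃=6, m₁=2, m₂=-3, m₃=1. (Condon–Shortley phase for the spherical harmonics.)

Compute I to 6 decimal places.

-0.036891

Rules hold: Σm=0, L=18 even, 2≤6≤12.
N = 11·15·13 = 2145
Δ = 6!·4!·8!/19! = 1/174594420
Racah Σ t=1..5: t=1:−1/4147200 t=2:+1/207360 t=3:−1/82944 t=4:+1/207360 t=5:−1/4147200 = -1/345600
⇒ 3j(5 7 6; 0 0 0)² = 420/46189, sgn -1
Racah Σ t=0..3: t=0:+1/2488320 t=1:−1/345600 t=2:+1/414720 t=3:−1/4354560 = -1/3225600
⇒ 3j(5 7 6; 2 -3 1)² = 81/92378, sgn +1
4πI² = N·(3j₀)²·(3jₘ)² = 255150/14919047
I = -1·√(0.0171023/4π) = -0.03689116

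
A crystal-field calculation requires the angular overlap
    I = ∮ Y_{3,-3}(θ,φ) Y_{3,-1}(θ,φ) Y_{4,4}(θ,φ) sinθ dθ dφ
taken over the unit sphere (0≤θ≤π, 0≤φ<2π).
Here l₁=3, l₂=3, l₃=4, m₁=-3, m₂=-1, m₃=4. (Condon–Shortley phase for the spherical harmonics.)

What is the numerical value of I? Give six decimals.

Checks pass: Σm=0; 10 even; l₃=4∈[0,6].
(2·3+1)(2·3+1)(2·4+1) = 441
Δ: 2! 4! 4! / 11! → 1/34650
sum: t=0:+1/72 t=1:−1/16 t=2:+1/72 = -5/144
3j²(3 3 4; 0 0 0) = Δ·Π!·Σ² = 2/77  (sign -1)
sum: t=2:+1/1152 = 1/1152
3j²(3 3 4; -3 -1 4) = Δ·Π!·Σ² = 1/33  (sign +1)
combine: 4πI² = 441·2/77·1/33 = 42/121
take √, sign -1: I = -0.16619847

-0.166198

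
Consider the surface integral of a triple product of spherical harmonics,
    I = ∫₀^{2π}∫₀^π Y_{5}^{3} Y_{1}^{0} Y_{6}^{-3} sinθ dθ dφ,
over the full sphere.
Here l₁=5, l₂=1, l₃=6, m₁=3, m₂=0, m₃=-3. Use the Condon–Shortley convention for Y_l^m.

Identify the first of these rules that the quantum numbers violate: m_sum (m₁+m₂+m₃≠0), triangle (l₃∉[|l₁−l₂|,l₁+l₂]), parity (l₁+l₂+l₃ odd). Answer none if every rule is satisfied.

none

m₁+m₂+m₃ = 3 + 0 − 3 = 0  ✓
triangle: |5−1|=4 ≤ l₃=6 ≤ 5+1=6  ✓
parity: l₁+l₂+l₃ = 12 is even  ✓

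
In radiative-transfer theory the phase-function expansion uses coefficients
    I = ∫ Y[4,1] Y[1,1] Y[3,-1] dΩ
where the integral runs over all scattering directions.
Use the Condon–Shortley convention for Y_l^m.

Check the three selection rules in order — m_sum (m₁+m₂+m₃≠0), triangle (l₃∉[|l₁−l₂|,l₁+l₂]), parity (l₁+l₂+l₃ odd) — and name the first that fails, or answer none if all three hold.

m_sum

azimuthal sum: 1 + 1 − 1 = 1  ✗
3 ≤ 3 ≤ 5 (triangle on l)
L = 4 + 1 + 3 = 8 (even)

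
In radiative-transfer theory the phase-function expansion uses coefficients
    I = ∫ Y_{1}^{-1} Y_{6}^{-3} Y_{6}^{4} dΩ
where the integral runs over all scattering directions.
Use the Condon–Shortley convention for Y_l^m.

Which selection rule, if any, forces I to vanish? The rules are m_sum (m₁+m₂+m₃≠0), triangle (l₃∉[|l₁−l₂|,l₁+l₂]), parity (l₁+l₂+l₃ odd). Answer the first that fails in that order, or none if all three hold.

parity

m₁+m₂+m₃ = -1 − 3 + 4 = 0  ✓
triangle: |1−6|=5 ≤ l₃=6 ≤ 1+6=7  ✓
parity: l₁+l₂+l₃ = 13 is odd  ✗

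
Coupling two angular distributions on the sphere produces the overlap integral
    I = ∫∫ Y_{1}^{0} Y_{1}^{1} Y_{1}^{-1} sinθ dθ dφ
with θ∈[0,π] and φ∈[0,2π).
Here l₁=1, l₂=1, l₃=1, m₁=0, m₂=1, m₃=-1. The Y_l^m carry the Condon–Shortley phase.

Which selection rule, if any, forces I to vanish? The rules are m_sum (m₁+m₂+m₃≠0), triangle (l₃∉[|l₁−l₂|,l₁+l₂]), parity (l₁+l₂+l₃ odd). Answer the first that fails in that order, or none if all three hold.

azimuthal sum: 0 + 1 − 1 = 0  ✓
0 ≤ 1 ≤ 2 (triangle on l)  ✓
L = 1 + 1 + 1 = 3 (odd)  ✗

parity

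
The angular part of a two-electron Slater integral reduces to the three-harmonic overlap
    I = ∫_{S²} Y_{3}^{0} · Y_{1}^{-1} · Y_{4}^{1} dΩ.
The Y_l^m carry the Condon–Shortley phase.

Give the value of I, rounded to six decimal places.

Rules hold: Σm=0, L=8 even, 2≤4≤4.
N = 7·3·9 = 189
Δ = 0!·6!·2!/9! = 1/252
Racah Σ t=0..0: t=0:+1/36 = 1/36
⇒ 3j(3 1 4; 0 0 0)² = 4/63, sgn +1
Racah Σ t=0..0: t=0:+1/72 = 1/72
⇒ 3j(3 1 4; 0 -1 1)² = 5/126, sgn -1
4πI² = N·(3j₀)²·(3jₘ)² = 10/21
I = -1·√(0.47619/4π) = -0.19466390

-0.194664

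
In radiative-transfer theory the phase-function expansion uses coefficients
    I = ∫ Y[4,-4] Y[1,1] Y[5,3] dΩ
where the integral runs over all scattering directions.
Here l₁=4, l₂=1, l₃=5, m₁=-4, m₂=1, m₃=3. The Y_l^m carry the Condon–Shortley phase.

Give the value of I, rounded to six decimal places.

-0.049106

m-sum 0 ✓  L=10 even ✓  3≤5≤5 ✓
Π(2lᵢ+1) = 9×3×11 = 297
triangle coeff Δ(4,1,5) = 1/495
Σ_t [0,0]: t=0:+1/576 = 1/576
(3j)²=5/99 [(4 1 5; 0 0 0)], sign=-1
Σ_t [0,0]: t=0:+1/80640 = 1/80640
(3j)²=1/495 [(4 1 5; -4 1 3)], sign=+1
⇒ 4πI² = 1/33
I = (-1)√(1/33/(4π)) = -0.04910640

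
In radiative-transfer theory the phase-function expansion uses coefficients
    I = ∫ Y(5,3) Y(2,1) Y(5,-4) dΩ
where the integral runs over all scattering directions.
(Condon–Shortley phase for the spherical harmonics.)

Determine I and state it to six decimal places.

0.196098

m-sum 0 ✓  L=12 even ✓  3≤5≤7 ✓
Π(2lᵢ+1) = 11×5×11 = 605
triangle coeff Δ(5,2,5) = 1/38610
Σ_t [0,2]: t=0:+1/2880 t=1:−1/576 t=2:+1/2880 = -1/960
(3j)²=10/429 [(5 2 5; 0 0 0)], sign=+1
Σ_t [1,2]: t=1:−1/10080 t=2:+1/80640 = -1/11520
(3j)²=49/1430 [(5 2 5; 3 1 -4)], sign=+1
⇒ 4πI² = 245/507
I = (+1)√(245/507/(4π)) = 0.19609844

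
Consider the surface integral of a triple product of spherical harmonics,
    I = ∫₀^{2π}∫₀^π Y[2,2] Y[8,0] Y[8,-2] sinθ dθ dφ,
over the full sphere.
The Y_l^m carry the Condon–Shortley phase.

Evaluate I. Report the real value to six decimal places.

-0.192440

m-sum 0 ✓  L=18 even ✓  6≤8≤10 ✓
Π(2lᵢ+1) = 5×17×17 = 1445
triangle coeff Δ(2,8,8) = 1/348840
Σ_t [0,2]: t=0:+1/116121600 t=1:−1/25401600 t=2:+1/116121600 = -1/45158400
(3j)²=24/1615 [(2 8 8; 0 0 0)], sign=-1
Σ_t [0,0]: t=0:+1/116121600 = 1/116121600
(3j)²=7/323 [(2 8 8; 2 0 -2)], sign=+1
⇒ 4πI² = 168/361
I = (-1)√(168/361/(4π)) = -0.19244034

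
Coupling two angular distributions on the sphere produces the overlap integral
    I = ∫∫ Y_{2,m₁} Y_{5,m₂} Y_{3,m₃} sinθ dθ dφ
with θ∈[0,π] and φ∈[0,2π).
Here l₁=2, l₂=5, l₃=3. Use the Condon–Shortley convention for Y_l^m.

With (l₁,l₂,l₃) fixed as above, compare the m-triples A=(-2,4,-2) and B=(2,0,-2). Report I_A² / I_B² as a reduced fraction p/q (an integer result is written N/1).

126/5

l's match ⇒ only the (l;m) 3-j factors differ between A and B.
A: triangle coeff Δ(2,5,3) = 1/2310; Σ_t [4,4]: t=4:+1/2880 = 1/2880; (3j)²=3/55 [(2 5 3; -2 4 -2)], sign=-1
B: triangle coeff Δ(2,5,3) = 1/2310; Σ_t [0,0]: t=0:+1/2880 = 1/2880; (3j)²=1/462 [(2 5 3; 2 0 -2)], sign=-1
I_A²/I_B² = (3/55)/(1/462) = 126/5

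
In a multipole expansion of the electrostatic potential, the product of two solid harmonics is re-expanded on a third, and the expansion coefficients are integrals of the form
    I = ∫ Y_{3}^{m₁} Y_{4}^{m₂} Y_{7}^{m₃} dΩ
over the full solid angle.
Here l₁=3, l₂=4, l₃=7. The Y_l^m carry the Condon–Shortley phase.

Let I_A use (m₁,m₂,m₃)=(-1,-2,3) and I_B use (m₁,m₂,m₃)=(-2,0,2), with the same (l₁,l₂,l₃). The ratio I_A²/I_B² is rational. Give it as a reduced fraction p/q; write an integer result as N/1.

l's match ⇒ only the (l;m) 3-j factors differ between A and B.
A: triangle coeff Δ(3,4,7) = 1/45045; Σ_t [0,0]: t=0:+1/69120 = 1/69120; (3j)²=4/143 [(3 4 7; -1 -2 3)], sign=+1
B: triangle coeff Δ(3,4,7) = 1/45045; Σ_t [0,0]: t=0:+1/69120 = 1/69120; (3j)²=2/143 [(3 4 7; -2 0 2)], sign=-1
I_A²/I_B² = (4/143)/(2/143) = 2/1

2/1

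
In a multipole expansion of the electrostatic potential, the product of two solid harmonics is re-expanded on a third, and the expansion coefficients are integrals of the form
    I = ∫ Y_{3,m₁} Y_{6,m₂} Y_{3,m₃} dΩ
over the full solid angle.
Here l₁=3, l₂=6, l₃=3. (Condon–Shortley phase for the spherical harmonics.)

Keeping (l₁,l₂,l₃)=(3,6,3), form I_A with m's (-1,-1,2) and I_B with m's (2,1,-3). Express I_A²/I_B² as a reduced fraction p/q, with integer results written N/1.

15/1

Shared (l₁,l₂,l₃)=(3,6,3): N and (l;000)² cancel in I_A²/I_B².
A: Δ = 6!·0!·6!/13! = 1/12012; Racah Σ t=4..4: t=4:+1/5760 = 1/5760; ⇒ 3j(3 6 3; -1 -1 2)² = 5/572, sgn -1
B: Δ = 6!·0!·6!/13! = 1/12012; Racah Σ t=1..1: t=1:−1/86400 = -1/86400; ⇒ 3j(3 6 3; 2 1 -3)² = 1/1716, sgn -1
I_A²/I_B² = (5/572)/(1/1716) = 15/1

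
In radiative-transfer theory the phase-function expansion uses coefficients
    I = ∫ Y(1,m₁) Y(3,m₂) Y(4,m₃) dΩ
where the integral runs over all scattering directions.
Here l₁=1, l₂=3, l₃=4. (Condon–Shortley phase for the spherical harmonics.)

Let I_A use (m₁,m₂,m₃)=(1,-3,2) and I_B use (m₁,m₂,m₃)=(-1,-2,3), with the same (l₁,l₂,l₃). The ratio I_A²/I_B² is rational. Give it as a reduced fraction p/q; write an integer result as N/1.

1/21

Same 1,3,4: normalisation and zero-m 3j drop out of the ratio.
A: Δ: 0! 2! 6! / 9! → 1/252; sum: t=0:+1/1440 = 1/1440; 3j²(1 3 4; 1 -3 2) = Δ·Π!·Σ² = 1/252  (sign +1)
B: Δ: 0! 2! 6! / 9! → 1/252; sum: t=0:+1/240 = 1/240; 3j²(1 3 4; -1 -2 3) = Δ·Π!·Σ² = 1/12  (sign -1)
I_A²/I_B² = (1/252)/(1/12) = 1/21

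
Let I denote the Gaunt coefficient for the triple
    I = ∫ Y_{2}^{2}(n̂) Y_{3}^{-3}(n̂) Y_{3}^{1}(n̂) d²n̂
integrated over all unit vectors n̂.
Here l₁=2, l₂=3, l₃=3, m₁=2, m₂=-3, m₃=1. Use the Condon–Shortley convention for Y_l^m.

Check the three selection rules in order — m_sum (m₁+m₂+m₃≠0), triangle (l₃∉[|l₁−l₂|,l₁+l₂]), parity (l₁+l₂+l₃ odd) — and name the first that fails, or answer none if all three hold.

none

azimuthal sum: 2 − 3 + 1 = 0  ✓
1 ≤ 3 ≤ 5 (triangle on l)  ✓
L = 2 + 3 + 3 = 8 (even)  ✓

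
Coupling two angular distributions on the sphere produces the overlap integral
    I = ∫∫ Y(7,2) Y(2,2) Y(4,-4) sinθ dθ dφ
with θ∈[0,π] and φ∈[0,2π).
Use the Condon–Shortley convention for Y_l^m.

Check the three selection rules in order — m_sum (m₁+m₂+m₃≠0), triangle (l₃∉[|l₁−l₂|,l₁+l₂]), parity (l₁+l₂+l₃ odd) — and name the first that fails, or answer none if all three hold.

Σmᵢ = 0  ✓
l₃∈[|l₁−l₂|,l₁+l₂]=[5,9], have l₃=4  ✗
Σlᵢ = 13 ⇒ odd

triangle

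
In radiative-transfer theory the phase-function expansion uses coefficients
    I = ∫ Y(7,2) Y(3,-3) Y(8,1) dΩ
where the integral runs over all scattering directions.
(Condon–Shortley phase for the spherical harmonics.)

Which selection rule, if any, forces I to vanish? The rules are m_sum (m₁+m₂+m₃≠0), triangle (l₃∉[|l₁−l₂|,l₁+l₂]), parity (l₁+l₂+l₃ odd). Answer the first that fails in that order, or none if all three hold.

none

azimuthal sum: 2 − 3 + 1 = 0  ✓
4 ≤ 8 ≤ 10 (triangle on l)  ✓
L = 7 + 3 + 8 = 18 (even)  ✓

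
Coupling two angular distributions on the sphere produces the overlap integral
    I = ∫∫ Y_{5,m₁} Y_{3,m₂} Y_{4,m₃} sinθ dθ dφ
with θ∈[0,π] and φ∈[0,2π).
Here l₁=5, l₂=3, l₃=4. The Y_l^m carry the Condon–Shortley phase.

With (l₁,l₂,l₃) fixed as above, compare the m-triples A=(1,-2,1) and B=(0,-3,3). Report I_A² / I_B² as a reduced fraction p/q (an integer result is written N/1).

125/63

l's match ⇒ only the (l;m) 3-j factors differ between A and B.
A: triangle coeff Δ(5,3,4) = 1/180180; Σ_t [0,1]: t=0:+1/1152 t=1:−1/432 = -5/3456; (3j)²=625/36036 [(5 3 4; 1 -2 1)], sign=+1
B: triangle coeff Δ(5,3,4) = 1/180180; Σ_t [0,0]: t=0:+1/5760 = 1/5760; (3j)²=5/572 [(5 3 4; 0 -3 3)], sign=-1
I_A²/I_B² = (625/36036)/(5/572) = 125/63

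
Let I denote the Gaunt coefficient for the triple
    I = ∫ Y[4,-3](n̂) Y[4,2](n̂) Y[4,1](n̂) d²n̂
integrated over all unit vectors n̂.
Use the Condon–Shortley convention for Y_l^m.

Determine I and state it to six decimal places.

-0.063661

Rules hold: Σm=0, L=12 even, 0≤4≤8.
N = 9·9·9 = 729
Δ = 4!·4!·4!/13! = 1/450450
Racah Σ t=0..4: t=0:+1/13824 t=1:−1/216 t=2:+1/64 t=3:−1/216 t=4:+1/13824 = 5/768
⇒ 3j(4 4 4; 0 0 0)² = 18/1001, sgn +1
Racah Σ t=3..4: t=3:−1/864 t=4:+1/576 = 1/1728
⇒ 3j(4 4 4; -3 2 1)² = 5/1287, sgn -1
4πI² = N·(3j₀)²·(3jₘ)² = 7290/143143
I = -1·√(0.0509281/4π) = -0.06366105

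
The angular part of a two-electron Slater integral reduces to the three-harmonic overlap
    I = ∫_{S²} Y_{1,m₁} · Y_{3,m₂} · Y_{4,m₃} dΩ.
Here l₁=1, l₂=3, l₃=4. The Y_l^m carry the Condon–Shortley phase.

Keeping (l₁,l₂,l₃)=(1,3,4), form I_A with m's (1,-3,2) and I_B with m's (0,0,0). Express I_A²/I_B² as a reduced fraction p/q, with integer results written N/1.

l's match ⇒ only the (l;m) 3-j factors differ between A and B.
A: triangle coeff Δ(1,3,4) = 1/252; Σ_t [0,0]: t=0:+1/1440 = 1/1440; (3j)²=1/252 [(1 3 4; 1 -3 2)], sign=+1
B: triangle coeff Δ(1,3,4) = 1/252; Σ_t [0,0]: t=0:+1/36 = 1/36; (3j)²=4/63 [(1 3 4; 0 0 0)], sign=+1
I_A²/I_B² = (1/252)/(4/63) = 1/16

1/16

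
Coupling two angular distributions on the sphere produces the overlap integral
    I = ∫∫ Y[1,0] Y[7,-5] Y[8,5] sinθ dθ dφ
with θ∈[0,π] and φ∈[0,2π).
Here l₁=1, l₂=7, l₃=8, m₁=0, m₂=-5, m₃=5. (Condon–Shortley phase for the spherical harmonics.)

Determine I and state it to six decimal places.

-0.191081

m-sum 0 ✓  L=16 even ✓  6≤8≤8 ✓
Π(2lᵢ+1) = 3×15×17 = 765
triangle coeff Δ(1,7,8) = 1/2040
Σ_t [0,0]: t=0:+1/25401600 = 1/25401600
(3j)²=8/255 [(1 7 8; 0 0 0)], sign=+1
Σ_t [0,0]: t=0:+1/958003200 = 1/958003200
(3j)²=13/680 [(1 7 8; 0 -5 5)], sign=-1
⇒ 4πI² = 39/85
I = (-1)√(39/85/(4π)) = -0.19108118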